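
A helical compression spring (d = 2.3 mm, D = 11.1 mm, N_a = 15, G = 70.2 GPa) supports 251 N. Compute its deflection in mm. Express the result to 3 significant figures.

21.0 mm

k = Gd⁴/(8D³N_a) = (70.2×10³)(2.3⁴)/(8·11.1³·15) = 11.97 N/mm
δ = F/k = 251 / 11.97 = 20.969 mm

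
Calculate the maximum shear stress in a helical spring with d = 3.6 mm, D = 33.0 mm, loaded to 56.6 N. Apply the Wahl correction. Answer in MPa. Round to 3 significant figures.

118 MPa

Spring index C = D/d = 33.0/3.6 = 9.1667
K_W = (4C−1)/(4C−4) + 0.615/C = 35.667/32.667 + 0.0671 = 1.1589
τ₀ = 8FD/(πd³) = 8·56.6·33.0/(π·3.6³) = 14942.4/146.57 = 101.94 MPa
τ_max = K·τ₀ = 1.1589 × 101.94 = 118.15 MPa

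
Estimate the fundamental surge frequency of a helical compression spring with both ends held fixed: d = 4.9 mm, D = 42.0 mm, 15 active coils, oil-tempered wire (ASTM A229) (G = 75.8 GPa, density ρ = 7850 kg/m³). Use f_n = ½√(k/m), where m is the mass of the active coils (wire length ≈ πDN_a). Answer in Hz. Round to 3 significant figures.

64.8 Hz

k = Gd⁴/(8D³N_a) = (75.8×10³)(4.9⁴)/(8·42.0³·15) = 4.915 N/mm = 4915 N/m
Wire length L = πDN_a = π·42.0·15 = 1979.2 mm
m = ρ·(πd²/4)·L = 7850 × 18.857×10⁻⁶ m² × 1.9792 m = 0.29298 kg
f_n = ½√(k/m) = 0.5·√(4915/0.29298) = 0.5·√(16776) = 64.761 Hz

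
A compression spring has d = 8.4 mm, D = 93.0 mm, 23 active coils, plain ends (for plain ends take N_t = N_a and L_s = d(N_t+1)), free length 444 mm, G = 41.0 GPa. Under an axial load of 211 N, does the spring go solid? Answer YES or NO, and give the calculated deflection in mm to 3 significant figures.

k = Gd⁴/(8D³N_a) = (41.0×10³)(8.4⁴)/(8·93.0³·23) = 1.3792 N/mm
N_t = 23; L_s = 8.4·24 = 201.6 mm; δ_solid = L₀ − L_s = 444 − 201.6 = 242.4 mm
δ = F/k = 211/1.3792 = 152.98 mm
δ < δ_solid → spring does not go solid

NO, δ = 153 mm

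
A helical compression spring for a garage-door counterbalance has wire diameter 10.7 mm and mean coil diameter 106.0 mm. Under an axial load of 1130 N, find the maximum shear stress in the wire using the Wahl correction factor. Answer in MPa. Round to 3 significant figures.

285 MPa

Spring index C = D/d = 106.0/10.7 = 9.9065
K_W = (4C−1)/(4C−4) + 0.615/C = 38.626/35.626 + 0.0621 = 1.1463
τ₀ = 8FD/(πd³) = 8·1130·106.0/(π·10.7³) = 958240/3848.6 = 248.98 MPa
τ_max = K·τ₀ = 1.1463 × 248.98 = 285.41 MPa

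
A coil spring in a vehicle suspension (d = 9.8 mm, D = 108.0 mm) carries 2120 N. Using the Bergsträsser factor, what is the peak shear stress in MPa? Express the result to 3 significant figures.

695 MPa

Spring index C = D/d = 108.0/9.8 = 11.0204
K_B = (4C+2)/(4C−3) = 46.082/41.082 = 1.1217
τ₀ = 8FD/(πd³) = 8·2120·108.0/(π·9.8³) = 1.83168e+06/2956.8 = 619.47 MPa
τ_max = K·τ₀ = 1.1217 × 619.47 = 694.87 MPa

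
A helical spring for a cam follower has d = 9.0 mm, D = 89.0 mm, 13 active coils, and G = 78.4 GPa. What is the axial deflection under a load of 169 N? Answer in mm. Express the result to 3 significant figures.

24.1 mm

k = Gd⁴/(8D³N_a) = (78.4×10³)(9.0⁴)/(8·89.0³·13) = 7.0159 N/mm
δ = F/k = 169 / 7.0159 = 24.088 mm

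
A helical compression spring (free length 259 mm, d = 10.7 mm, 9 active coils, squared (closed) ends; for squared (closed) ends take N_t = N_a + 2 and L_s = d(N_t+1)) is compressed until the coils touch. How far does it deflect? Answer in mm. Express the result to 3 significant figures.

N_t = 11; L_s = 10.7·12 = 128.4 mm
δ_solid = L₀ − L_s = 259 − 128.4 = 130.6 mm

131 mm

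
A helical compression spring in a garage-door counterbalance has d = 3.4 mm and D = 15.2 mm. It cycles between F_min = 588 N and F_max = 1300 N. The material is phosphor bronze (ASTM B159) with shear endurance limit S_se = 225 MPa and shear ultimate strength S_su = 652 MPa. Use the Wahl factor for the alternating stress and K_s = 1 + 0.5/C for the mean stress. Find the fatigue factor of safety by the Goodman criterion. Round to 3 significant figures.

C = D/d = 15.2/3.4 = 4.4706; K_W = (4C−1)/(4C−4)+0.615/C = 1.3537; K_s = 1+0.5/C = 1.1118
F_a = (F_max−F_min)/2 = 356 N; F_m = (F_max+F_min)/2 = 944 N
τ_a = K_W·8F_aD/(πd³) = 1.3537 × 350.59 = 474.58 MPa
τ_m = K_s·8F_mD/(πd³) = 1.1118 × 929.65 = 1033.6 MPa
Goodman: 1/n_f = τ_a/S_se + τ_m/S_su = 474.58/225 + 1033.6/652 = 2.10924 + 1.58531 = 3.6946
n_f = 1/3.6946 = 0.2707

0.271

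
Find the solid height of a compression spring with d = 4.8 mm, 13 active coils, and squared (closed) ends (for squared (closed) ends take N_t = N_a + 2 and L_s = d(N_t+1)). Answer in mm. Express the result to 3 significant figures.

76.8 mm

squared (closed) ends: N_t = N_a + 2 = 13 + 2 = 15
L_s = d·(N_t+1) = 4.8 × 16 = 76.8 mm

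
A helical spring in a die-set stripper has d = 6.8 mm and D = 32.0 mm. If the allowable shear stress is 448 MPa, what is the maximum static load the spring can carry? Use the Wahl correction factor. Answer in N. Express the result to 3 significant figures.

1300 N

C = D/d = 32.0/6.8 = 4.7059
K_W = (4C−1)/(4C−4) + 0.615/C = 17.824/14.824 + 0.1307 = 1.3331
τ_max = K·8FD/(πd³) → F_max = τ_allow·πd³/(8DK)
F_max = 448·π·6.8³/(8·32.0·1.3331) = 4.4254e+05/341.27 = 1296.8 N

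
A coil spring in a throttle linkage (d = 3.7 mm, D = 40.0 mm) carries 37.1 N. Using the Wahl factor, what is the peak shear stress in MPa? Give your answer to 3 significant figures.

Spring index C = D/d = 40.0/3.7 = 10.8108
K_W = (4C−1)/(4C−4) + 0.615/C = 42.243/39.243 + 0.0569 = 1.1333
τ₀ = 8FD/(πd³) = 8·37.1·40.0/(π·3.7³) = 11872/159.13 = 74.605 MPa
τ_max = K·τ₀ = 1.1333 × 74.605 = 84.553 MPa

84.6 MPa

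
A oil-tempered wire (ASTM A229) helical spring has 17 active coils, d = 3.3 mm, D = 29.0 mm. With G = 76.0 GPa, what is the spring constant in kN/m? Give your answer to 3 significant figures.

k = Gd⁴/(8D³N_a) = (76.0×10³ × 3.3⁴) / (8 × 29.0³ × 17)
  = 9.013e+06 / 3.3169e+06 = 2.7173 N/mm

2.72 kN/m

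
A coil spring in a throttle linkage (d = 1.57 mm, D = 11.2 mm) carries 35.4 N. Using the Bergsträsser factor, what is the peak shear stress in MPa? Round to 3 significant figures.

Spring index C = D/d = 11.2/1.57 = 7.1338
K_B = (4C+2)/(4C−3) = 30.535/25.535 = 1.1958
τ₀ = 8FD/(πd³) = 8·35.4·11.2/(π·1.57³) = 3171.84/12.158 = 260.89 MPa
τ_max = K·τ₀ = 1.1958 × 260.89 = 311.98 MPa

312 MPa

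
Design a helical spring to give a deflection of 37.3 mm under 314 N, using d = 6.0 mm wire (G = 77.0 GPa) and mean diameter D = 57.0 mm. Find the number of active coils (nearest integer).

Required rate k = F/δ = 314/37.3 = 8.4182 N/mm
N_a = Gd⁴/(8D³k) = (77.0×10³ × 6.0⁴)/(8 × 57.0³ × 8.4182)
    = 9.9792e+07 / 1.2472e+07 = 8.001 → 8 coils

8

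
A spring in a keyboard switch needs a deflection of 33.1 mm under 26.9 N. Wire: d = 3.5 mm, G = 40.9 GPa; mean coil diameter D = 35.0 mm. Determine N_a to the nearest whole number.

22

Required rate k = F/δ = 26.9/33.1 = 0.81269 N/mm
N_a = Gd⁴/(8D³k) = (40.9×10³ × 3.5⁴)/(8 × 35.0³ × 0.81269)
    = 6.13756e+06 / 278752 = 22.02 → 22 coils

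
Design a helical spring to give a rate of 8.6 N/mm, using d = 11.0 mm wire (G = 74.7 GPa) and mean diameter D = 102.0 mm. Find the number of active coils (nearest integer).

15

N_a = Gd⁴/(8D³k) = (74.7×10³ × 11.0⁴)/(8 × 102.0³ × 8.6)
    = 1.09368e+09 / 7.30111e+07 = 14.98 → 15 coils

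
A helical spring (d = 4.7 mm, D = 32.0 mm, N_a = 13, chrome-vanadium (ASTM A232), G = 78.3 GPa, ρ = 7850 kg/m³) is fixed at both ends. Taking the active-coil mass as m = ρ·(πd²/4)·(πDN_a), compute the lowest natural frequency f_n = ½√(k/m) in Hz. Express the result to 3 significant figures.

k = Gd⁴/(8D³N_a) = (78.3×10³)(4.7⁴)/(8·32.0³·13) = 11.212 N/mm = 11212 N/m
Wire length L = πDN_a = π·32.0·13 = 1306.9 mm
m = ρ·(πd²/4)·L = 7850 × 17.349×10⁻⁶ m² × 1.3069 m = 0.17799 kg
f_n = ½√(k/m) = 0.5·√(11212/0.17799) = 0.5·√(62990) = 125.49 Hz

125 Hz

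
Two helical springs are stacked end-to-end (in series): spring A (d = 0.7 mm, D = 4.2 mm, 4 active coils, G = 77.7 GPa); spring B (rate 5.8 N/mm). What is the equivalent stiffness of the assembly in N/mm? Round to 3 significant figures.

3.34 N/mm

k_A = Gd⁴/(8D³N_a) = (77.7×10³)(0.7⁴)/(8·4.2³·4) = 7.8689 N/mm
Series: 1/k_eq = 1/7.8689 + 1/5.8 = 0.2995; k_eq = 3.3389 N/mm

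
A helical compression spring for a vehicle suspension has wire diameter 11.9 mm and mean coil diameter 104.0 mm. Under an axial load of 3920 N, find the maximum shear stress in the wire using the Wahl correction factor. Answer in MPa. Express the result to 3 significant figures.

Spring index C = D/d = 104.0/11.9 = 8.7395
K_W = (4C−1)/(4C−4) + 0.615/C = 33.958/30.958 + 0.0704 = 1.1673
τ₀ = 8FD/(πd³) = 8·3920·104.0/(π·11.9³) = 3.26144e+06/5294.1 = 616.05 MPa
τ_max = K·τ₀ = 1.1673 × 616.05 = 719.1 MPa

719 MPa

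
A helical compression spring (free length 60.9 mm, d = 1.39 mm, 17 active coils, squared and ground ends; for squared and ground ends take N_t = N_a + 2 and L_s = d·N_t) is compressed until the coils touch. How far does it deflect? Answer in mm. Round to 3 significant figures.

N_t = 19; L_s = 1.39·19 = 26.41 mm
δ_solid = L₀ − L_s = 60.9 − 26.41 = 34.49 mm

34.5 mm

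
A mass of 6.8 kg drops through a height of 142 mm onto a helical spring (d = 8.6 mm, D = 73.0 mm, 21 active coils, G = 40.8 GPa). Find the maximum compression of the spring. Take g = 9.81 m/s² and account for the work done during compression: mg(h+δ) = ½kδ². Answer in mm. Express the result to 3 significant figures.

96.5 mm

k = Gd⁴/(8D³N_a) = (40.8×10³)(8.6⁴)/(8·73.0³·21) = 3.4149 N/mm
W = mg = 6.8 × 9.81 = 66.708 N
½kδ² − Wδ − Wh = 0 → δ = (W + √(W² + 2kWh))/k
δ = (66.708 + √(4450 + 64695.2))/3.4149 = (66.708 + 262.95)/3.4149 = 96.537 mm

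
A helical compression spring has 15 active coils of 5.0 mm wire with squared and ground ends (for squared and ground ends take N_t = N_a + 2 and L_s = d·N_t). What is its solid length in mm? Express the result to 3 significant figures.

squared and ground ends: N_t = N_a + 2 = 15 + 2 = 17
L_s = d·N_t = 5.0 × 17 = 85 mm

85.0 mm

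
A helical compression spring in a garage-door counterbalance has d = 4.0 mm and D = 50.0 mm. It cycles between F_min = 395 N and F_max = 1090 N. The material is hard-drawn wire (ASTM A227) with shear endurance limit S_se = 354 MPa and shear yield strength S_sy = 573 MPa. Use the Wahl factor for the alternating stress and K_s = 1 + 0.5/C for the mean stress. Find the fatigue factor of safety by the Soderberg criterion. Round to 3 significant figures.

0.206

C = D/d = 50.0/4.0 = 12.5000; K_W = (4C−1)/(4C−4)+0.615/C = 1.1144; K_s = 1+0.5/C = 1.0400
F_a = (F_max−F_min)/2 = 347.5 N; F_m = (F_max+F_min)/2 = 742.5 N
τ_a = K_W·8F_aD/(πd³) = 1.1144 × 691.33 = 770.43 MPa
τ_m = K_s·8F_mD/(πd³) = 1.0400 × 1477.2 = 1536.2 MPa
Soderberg: 1/n_f = τ_a/S_se + τ_m/S_sy = 770.43/354 + 1536.2/573 = 2.17635 + 2.68105 = 4.8574
n_f = 1/4.8574 = 0.2059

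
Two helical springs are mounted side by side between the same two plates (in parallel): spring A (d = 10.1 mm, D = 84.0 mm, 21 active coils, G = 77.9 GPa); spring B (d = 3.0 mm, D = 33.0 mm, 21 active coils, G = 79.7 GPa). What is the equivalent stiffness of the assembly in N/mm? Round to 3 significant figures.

9.21 N/mm

k_A = Gd⁴/(8D³N_a) = (77.9×10³)(10.1⁴)/(8·84.0³·21) = 8.141 N/mm
k_B = Gd⁴/(8D³N_a) = (79.7×10³)(3.0⁴)/(8·33.0³·21) = 1.0693 N/mm
Parallel: k_eq = 8.141 + 1.0693 = 9.2102 N/mm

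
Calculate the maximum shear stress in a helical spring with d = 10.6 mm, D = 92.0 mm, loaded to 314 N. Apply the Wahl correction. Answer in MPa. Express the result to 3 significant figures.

72.2 MPa

Spring index C = D/d = 92.0/10.6 = 8.6792
K_W = (4C−1)/(4C−4) + 0.615/C = 33.717/30.717 + 0.0709 = 1.1685
τ₀ = 8FD/(πd³) = 8·314·92.0/(π·10.6³) = 231104/3741.7 = 61.765 MPa
τ_max = K·τ₀ = 1.1685 × 61.765 = 72.174 MPa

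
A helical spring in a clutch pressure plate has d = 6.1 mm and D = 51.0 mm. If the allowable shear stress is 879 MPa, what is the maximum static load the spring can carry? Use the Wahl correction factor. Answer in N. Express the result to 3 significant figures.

C = D/d = 51.0/6.1 = 8.3607
K_W = (4C−1)/(4C−4) + 0.615/C = 32.443/29.443 + 0.0736 = 1.1755
τ_max = K·8FD/(πd³) → F_max = τ_allow·πd³/(8DK)
F_max = 879·π·6.1³/(8·51.0·1.1755) = 6.268e+05/479.58 = 1307 N

1310 N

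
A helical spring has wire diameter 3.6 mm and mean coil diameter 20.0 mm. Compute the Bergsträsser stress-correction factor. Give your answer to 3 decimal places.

C = D/d = 20.0/3.6 = 5.5556
K_B = (4C+2)/(4C−3) = 24.222/19.222 = 1.2601

1.260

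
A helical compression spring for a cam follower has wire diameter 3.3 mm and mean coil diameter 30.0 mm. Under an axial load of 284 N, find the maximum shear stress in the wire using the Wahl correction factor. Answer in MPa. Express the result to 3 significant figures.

Spring index C = D/d = 30.0/3.3 = 9.0909
K_W = (4C−1)/(4C−4) + 0.615/C = 35.364/32.364 + 0.0676 = 1.1603
τ₀ = 8FD/(πd³) = 8·284·30.0/(π·3.3³) = 68160/112.9 = 603.72 MPa
τ_max = K·τ₀ = 1.1603 × 603.72 = 700.53 MPa

701 MPa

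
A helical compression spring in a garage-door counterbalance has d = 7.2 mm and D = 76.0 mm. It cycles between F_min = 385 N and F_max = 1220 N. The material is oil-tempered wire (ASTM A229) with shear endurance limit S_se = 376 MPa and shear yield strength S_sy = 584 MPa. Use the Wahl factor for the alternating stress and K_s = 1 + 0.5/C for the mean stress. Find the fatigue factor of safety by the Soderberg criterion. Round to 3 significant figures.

C = D/d = 76.0/7.2 = 10.5556; K_W = (4C−1)/(4C−4)+0.615/C = 1.1368; K_s = 1+0.5/C = 1.0474
F_a = (F_max−F_min)/2 = 417.5 N; F_m = (F_max+F_min)/2 = 802.5 N
τ_a = K_W·8F_aD/(πd³) = 1.1368 × 216.48 = 246.08 MPa
τ_m = K_s·8F_mD/(πd³) = 1.0474 × 416.1 = 435.81 MPa
Soderberg: 1/n_f = τ_a/S_se + τ_m/S_sy = 246.08/376 + 435.81/584 = 0.65447 + 0.74626 = 1.4007
n_f = 1/1.4007 = 0.7139

0.714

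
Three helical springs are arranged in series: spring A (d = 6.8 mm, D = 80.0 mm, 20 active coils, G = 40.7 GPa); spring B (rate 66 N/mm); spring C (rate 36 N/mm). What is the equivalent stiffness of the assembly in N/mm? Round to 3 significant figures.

1.02 N/mm

k_A = Gd⁴/(8D³N_a) = (40.7×10³)(6.8⁴)/(8·80.0³·20) = 1.0623 N/mm
Series: 1/k_eq = 1/1.0623 + 1/66 + 1/36 = 0.9843; k_eq = 1.016 N/mm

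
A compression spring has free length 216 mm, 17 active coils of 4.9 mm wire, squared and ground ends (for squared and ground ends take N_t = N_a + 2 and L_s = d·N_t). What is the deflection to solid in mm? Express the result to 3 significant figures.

123 mm

N_t = 19; L_s = 4.9·19 = 93.1 mm
δ_solid = L₀ − L_s = 216 − 93.1 = 122.9 mm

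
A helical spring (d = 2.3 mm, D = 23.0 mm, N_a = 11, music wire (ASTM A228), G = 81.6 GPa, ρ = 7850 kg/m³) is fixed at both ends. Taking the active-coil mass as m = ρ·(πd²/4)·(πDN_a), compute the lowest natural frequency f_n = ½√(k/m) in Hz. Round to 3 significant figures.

k = Gd⁴/(8D³N_a) = (81.6×10³)(2.3⁴)/(8·23.0³·11) = 2.1327 N/mm = 2132.7 N/m
Wire length L = πDN_a = π·23.0·11 = 794.82 mm
m = ρ·(πd²/4)·L = 7850 × 4.1548×10⁻⁶ m² × 0.79482 m = 0.025923 kg
f_n = ½√(k/m) = 0.5·√(2132.7/0.025923) = 0.5·√(82272) = 143.42 Hz

143 Hz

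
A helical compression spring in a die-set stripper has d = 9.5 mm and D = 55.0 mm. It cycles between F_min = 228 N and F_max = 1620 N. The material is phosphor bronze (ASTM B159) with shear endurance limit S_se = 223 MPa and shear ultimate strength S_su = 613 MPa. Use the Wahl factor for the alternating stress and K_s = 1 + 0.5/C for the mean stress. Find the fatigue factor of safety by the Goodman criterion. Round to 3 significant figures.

C = D/d = 55.0/9.5 = 5.7895; K_W = (4C−1)/(4C−4)+0.615/C = 1.2628; K_s = 1+0.5/C = 1.0864
F_a = (F_max−F_min)/2 = 696 N; F_m = (F_max+F_min)/2 = 924 N
τ_a = K_W·8F_aD/(πd³) = 1.2628 × 113.69 = 143.58 MPa
τ_m = K_s·8F_mD/(πd³) = 1.0864 × 150.94 = 163.98 MPa
Goodman: 1/n_f = τ_a/S_se + τ_m/S_su = 143.58/223 + 163.98/613 = 0.64384 + 0.26750 = 0.91134
n_f = 1/0.91134 = 1.097

1.10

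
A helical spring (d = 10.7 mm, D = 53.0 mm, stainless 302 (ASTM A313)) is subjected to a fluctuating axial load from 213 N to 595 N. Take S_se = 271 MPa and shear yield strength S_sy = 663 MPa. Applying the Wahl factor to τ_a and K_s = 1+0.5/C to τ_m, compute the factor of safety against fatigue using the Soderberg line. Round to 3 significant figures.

5.68

C = D/d = 53.0/10.7 = 4.9533; K_W = (4C−1)/(4C−4)+0.615/C = 1.3139; K_s = 1+0.5/C = 1.1009
F_a = (F_max−F_min)/2 = 191 N; F_m = (F_max+F_min)/2 = 404 N
τ_a = K_W·8F_aD/(πd³) = 1.3139 × 21.043 = 27.647 MPa
τ_m = K_s·8F_mD/(πd³) = 1.1009 × 44.509 = 49.002 MPa
Soderberg: 1/n_f = τ_a/S_se + τ_m/S_sy = 27.647/271 + 49.002/663 = 0.10202 + 0.07391 = 0.17593
n_f = 1/0.17593 = 5.684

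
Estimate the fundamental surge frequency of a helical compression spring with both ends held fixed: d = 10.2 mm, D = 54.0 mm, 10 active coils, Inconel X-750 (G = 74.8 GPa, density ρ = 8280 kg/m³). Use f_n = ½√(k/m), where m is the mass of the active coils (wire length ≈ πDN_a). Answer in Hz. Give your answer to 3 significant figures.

k = Gd⁴/(8D³N_a) = (74.8×10³)(10.2⁴)/(8·54.0³·10) = 64.273 N/mm = 64273 N/m
Wire length L = πDN_a = π·54.0·10 = 1696.5 mm
m = ρ·(πd²/4)·L = 8280 × 81.713×10⁻⁶ m² × 1.6965 m = 1.1478 kg
f_n = ½√(k/m) = 0.5·√(64273/1.1478) = 0.5·√(55997) = 118.32 Hz

118 Hz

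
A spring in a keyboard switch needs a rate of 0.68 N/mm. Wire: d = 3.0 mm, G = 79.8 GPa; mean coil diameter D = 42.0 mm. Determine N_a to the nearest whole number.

16

N_a = Gd⁴/(8D³k) = (79.8×10³ × 3.0⁴)/(8 × 42.0³ × 0.68)
    = 6.4638e+06 / 403039 = 16.04 → 16 coils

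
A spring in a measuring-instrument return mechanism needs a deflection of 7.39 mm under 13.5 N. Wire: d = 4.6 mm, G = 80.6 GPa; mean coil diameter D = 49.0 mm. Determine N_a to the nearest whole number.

Required rate k = F/δ = 13.5/7.39 = 1.8268 N/mm
N_a = Gd⁴/(8D³k) = (80.6×10³ × 4.6⁴)/(8 × 49.0³ × 1.8268)
    = 3.60883e+07 / 1.71936e+06 = 20.99 → 21 coils

21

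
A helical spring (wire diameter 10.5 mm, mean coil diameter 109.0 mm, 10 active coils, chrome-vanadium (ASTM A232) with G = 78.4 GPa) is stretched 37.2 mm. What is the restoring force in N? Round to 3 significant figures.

k = Gd⁴/(8D³N_a) = (78.4×10³)(10.5⁴)/(8·109.0³·10) = 9.1982 N/mm
F = k·δ = 9.1982 × 37.2 = 342.17 N

342 N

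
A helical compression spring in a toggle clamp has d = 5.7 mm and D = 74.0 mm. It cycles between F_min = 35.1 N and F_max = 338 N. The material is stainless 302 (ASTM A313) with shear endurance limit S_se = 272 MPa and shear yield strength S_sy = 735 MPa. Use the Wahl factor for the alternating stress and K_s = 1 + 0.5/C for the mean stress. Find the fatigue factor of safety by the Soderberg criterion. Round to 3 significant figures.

1.11

C = D/d = 74.0/5.7 = 12.9825; K_W = (4C−1)/(4C−4)+0.615/C = 1.1100; K_s = 1+0.5/C = 1.0385
F_a = (F_max−F_min)/2 = 151.45 N; F_m = (F_max+F_min)/2 = 186.55 N
τ_a = K_W·8F_aD/(πd³) = 1.1100 × 154.1 = 171.05 MPa
τ_m = K_s·8F_mD/(πd³) = 1.0385 × 189.82 = 197.13 MPa
Soderberg: 1/n_f = τ_a/S_se + τ_m/S_sy = 171.05/272 + 197.13/735 = 0.62886 + 0.26821 = 0.89707
n_f = 1/0.89707 = 1.115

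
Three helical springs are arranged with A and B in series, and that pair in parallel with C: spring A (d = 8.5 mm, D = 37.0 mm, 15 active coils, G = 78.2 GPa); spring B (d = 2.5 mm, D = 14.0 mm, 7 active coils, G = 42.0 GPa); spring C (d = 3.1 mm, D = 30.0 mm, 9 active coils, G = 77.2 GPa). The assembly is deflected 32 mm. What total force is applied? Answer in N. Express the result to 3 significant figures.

k_A = Gd⁴/(8D³N_a) = (78.2×10³)(8.5⁴)/(8·37.0³·15) = 67.158 N/mm
k_B = Gd⁴/(8D³N_a) = (42.0×10³)(2.5⁴)/(8·14.0³·7) = 10.677 N/mm
k_C = Gd⁴/(8D³N_a) = (77.2×10³)(3.1⁴)/(8·30.0³·9) = 3.6675 N/mm
Springs A,B series: k_AB = 1/(1/67.158+1/10.677) = 9.2122 N/mm; parallel with C: k_eq = 9.2122+3.6675 = 12.88 N/mm
F = k_eq·δ = 12.88·32 = 412.15 N

412 N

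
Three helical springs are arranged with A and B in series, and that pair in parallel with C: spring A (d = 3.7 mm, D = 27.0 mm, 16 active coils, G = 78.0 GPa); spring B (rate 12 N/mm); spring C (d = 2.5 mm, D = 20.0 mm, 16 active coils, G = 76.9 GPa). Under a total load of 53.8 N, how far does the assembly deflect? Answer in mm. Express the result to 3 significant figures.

k_A = Gd⁴/(8D³N_a) = (78.0×10³)(3.7⁴)/(8·27.0³·16) = 5.8023 N/mm
k_C = Gd⁴/(8D³N_a) = (76.9×10³)(2.5⁴)/(8·20.0³·16) = 2.9335 N/mm
Springs A,B series: k_AB = 1/(1/5.8023+1/12) = 3.9112 N/mm; parallel with C: k_eq = 3.9112+2.9335 = 6.8447 N/mm
δ = F/k_eq = 53.8/6.8447 = 7.8601 mm

7.86 mm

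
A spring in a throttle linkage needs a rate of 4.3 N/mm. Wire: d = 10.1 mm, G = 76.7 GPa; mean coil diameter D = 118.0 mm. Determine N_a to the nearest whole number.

14

N_a = Gd⁴/(8D³k) = (76.7×10³ × 10.1⁴)/(8 × 118.0³ × 4.3)
    = 7.98143e+08 / 5.65203e+07 = 14.12 → 14 coils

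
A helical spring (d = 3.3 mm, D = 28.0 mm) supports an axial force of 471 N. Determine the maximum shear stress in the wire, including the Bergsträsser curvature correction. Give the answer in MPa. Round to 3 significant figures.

Spring index C = D/d = 28.0/3.3 = 8.4848
K_B = (4C+2)/(4C−3) = 35.939/30.939 = 1.1616
τ₀ = 8FD/(πd³) = 8·471·28.0/(π·3.3³) = 105504/112.9 = 934.5 MPa
τ_max = K·τ₀ = 1.1616 × 934.5 = 1085.5 MPa

1090 MPa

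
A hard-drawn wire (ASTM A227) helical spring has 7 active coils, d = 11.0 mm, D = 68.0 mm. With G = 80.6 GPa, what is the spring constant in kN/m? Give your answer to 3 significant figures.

k = Gd⁴/(8D³N_a) = (80.6×10³ × 11.0⁴) / (8 × 68.0³ × 7)
  = 1.18006e+09 / 1.76082e+07 = 67.018 N/mm

67.0 kN/m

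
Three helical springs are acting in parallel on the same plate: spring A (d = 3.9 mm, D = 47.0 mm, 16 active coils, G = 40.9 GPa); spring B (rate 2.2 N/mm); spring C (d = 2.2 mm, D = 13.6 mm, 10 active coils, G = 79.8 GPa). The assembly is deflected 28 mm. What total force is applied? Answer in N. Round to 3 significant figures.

k_A = Gd⁴/(8D³N_a) = (40.9×10³)(3.9⁴)/(8·47.0³·16) = 0.712 N/mm
k_C = Gd⁴/(8D³N_a) = (79.8×10³)(2.2⁴)/(8·13.6³·10) = 9.2894 N/mm
Parallel: k_eq = 0.712 + 2.2 + 9.2894 = 12.201 N/mm
F = k_eq·δ = 12.201·28 = 341.64 N

342 N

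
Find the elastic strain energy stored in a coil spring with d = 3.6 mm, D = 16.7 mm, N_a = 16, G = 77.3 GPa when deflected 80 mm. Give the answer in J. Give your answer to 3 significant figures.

69.7 J

k = Gd⁴/(8D³N_a) = (77.3×10³)(3.6⁴)/(8·16.7³·16) = 21.779 N/mm
U = ½kδ² = 0.5 × 21.779 × 80² = 69692 N·mm = 69.692 J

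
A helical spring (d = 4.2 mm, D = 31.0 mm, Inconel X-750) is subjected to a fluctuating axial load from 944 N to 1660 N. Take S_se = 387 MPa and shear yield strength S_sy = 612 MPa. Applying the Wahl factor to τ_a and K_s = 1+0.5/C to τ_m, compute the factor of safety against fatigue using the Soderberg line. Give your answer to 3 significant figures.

C = D/d = 31.0/4.2 = 7.3810; K_W = (4C−1)/(4C−4)+0.615/C = 1.2009; K_s = 1+0.5/C = 1.0677
F_a = (F_max−F_min)/2 = 358 N; F_m = (F_max+F_min)/2 = 1302 N
τ_a = K_W·8F_aD/(πd³) = 1.2009 × 381.45 = 458.07 MPa
τ_m = K_s·8F_mD/(πd³) = 1.0677 × 1387.3 = 1481.3 MPa
Soderberg: 1/n_f = τ_a/S_se + τ_m/S_sy = 458.07/387 + 1481.3/612 = 1.18364 + 2.42036 = 3.604
n_f = 1/3.604 = 0.2775

0.277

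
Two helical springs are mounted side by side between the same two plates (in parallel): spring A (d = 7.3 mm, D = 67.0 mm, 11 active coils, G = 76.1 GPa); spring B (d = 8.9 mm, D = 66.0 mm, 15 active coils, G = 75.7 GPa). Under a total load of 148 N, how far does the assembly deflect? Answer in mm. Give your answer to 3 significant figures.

k_A = Gd⁴/(8D³N_a) = (76.1×10³)(7.3⁴)/(8·67.0³·11) = 8.1652 N/mm
k_B = Gd⁴/(8D³N_a) = (75.7×10³)(8.9⁴)/(8·66.0³·15) = 13.767 N/mm
Parallel: k_eq = 8.1652 + 13.767 = 21.932 N/mm
δ = F/k_eq = 148/21.932 = 6.748 mm

6.75 mm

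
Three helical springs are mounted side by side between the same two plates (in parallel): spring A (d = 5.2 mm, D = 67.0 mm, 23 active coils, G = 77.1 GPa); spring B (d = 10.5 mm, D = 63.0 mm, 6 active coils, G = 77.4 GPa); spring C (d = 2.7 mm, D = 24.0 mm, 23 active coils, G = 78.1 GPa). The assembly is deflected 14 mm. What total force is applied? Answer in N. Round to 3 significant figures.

k_A = Gd⁴/(8D³N_a) = (77.1×10³)(5.2⁴)/(8·67.0³·23) = 1.0187 N/mm
k_B = Gd⁴/(8D³N_a) = (77.4×10³)(10.5⁴)/(8·63.0³·6) = 78.385 N/mm
k_C = Gd⁴/(8D³N_a) = (78.1×10³)(2.7⁴)/(8·24.0³·23) = 1.6318 N/mm
Parallel: k_eq = 1.0187 + 78.385 + 1.6318 = 81.036 N/mm
F = k_eq·δ = 81.036·14 = 1134.5 N

1130 N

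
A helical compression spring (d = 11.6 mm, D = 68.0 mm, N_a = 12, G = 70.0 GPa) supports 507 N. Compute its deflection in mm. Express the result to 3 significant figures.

12.1 mm

k = Gd⁴/(8D³N_a) = (70.0×10³)(11.6⁴)/(8·68.0³·12) = 41.989 N/mm
δ = F/k = 507 / 41.989 = 12.075 mm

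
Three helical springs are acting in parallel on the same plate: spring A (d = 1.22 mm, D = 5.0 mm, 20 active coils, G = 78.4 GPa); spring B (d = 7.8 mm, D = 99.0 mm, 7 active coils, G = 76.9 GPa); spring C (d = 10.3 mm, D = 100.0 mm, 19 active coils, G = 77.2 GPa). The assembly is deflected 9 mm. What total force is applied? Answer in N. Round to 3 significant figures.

177 N

k_A = Gd⁴/(8D³N_a) = (78.4×10³)(1.22⁴)/(8·5.0³·20) = 8.6841 N/mm
k_B = Gd⁴/(8D³N_a) = (76.9×10³)(7.8⁴)/(8·99.0³·7) = 5.2386 N/mm
k_C = Gd⁴/(8D³N_a) = (77.2×10³)(10.3⁴)/(8·100.0³·19) = 5.7164 N/mm
Parallel: k_eq = 8.6841 + 5.2386 + 5.7164 = 19.639 N/mm
F = k_eq·δ = 19.639·9 = 176.75 N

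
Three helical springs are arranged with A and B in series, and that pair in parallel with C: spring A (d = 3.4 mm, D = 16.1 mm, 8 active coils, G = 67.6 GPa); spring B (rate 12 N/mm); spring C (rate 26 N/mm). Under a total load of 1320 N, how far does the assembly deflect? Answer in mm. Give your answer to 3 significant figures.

37.9 mm

k_A = Gd⁴/(8D³N_a) = (67.6×10³)(3.4⁴)/(8·16.1³·8) = 33.822 N/mm
Springs A,B series: k_AB = 1/(1/33.822+1/12) = 8.8574 N/mm; parallel with C: k_eq = 8.8574+26 = 34.857 N/mm
δ = F/k_eq = 1320/34.857 = 37.869 mm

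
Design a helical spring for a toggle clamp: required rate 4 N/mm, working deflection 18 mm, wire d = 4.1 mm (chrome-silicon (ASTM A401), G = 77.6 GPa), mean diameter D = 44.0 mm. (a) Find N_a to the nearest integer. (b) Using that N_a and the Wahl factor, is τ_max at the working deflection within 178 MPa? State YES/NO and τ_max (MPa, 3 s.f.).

(a) 8 coils; (b) YES, τ_max = 134 MPa

N_a = Gd⁴/(8D³k) = (77.6×10³)(4.1⁴)/(8·44.0³·4) = 8.044 → N_a = 8
Actual rate k = Gd⁴/(8D³·8) = 4.0222 N/mm
Working load F = kδ = 4.0222·18 = 72.399 N
C = 44.0/4.1 = 10.7317; K_W = (4C−1)/(4C−4)+0.615/C = 1.1344
τ_max = K_W·8FD/(πd³) = 1.1344·117.7 = 133.51 MPa
τ_max ≤ 178 MPa → acceptable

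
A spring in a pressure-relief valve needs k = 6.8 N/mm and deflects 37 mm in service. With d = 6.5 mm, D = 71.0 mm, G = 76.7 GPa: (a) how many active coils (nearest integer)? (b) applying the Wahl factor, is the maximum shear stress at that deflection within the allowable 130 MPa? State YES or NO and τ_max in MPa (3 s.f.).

N_a = Gd⁴/(8D³k) = (76.7×10³)(6.5⁴)/(8·71.0³·6.8) = 7.032 → N_a = 7
Actual rate k = Gd⁴/(8D³·7) = 6.831 N/mm
Working load F = kδ = 6.831·37 = 252.75 N
C = 71.0/6.5 = 10.9231; K_W = (4C−1)/(4C−4)+0.615/C = 1.1319
τ_max = K_W·8FD/(πd³) = 1.1319·166.4 = 188.34 MPa
τ_max > 130 MPa → exceeds allowable

(a) 7 coils; (b) NO, τ_max = 188 MPa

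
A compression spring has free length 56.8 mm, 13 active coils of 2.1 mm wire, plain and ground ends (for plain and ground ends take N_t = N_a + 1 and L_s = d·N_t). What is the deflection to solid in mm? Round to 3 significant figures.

N_t = 14; L_s = 2.1·14 = 29.4 mm
δ_solid = L₀ − L_s = 56.8 − 29.4 = 27.4 mm

27.4 mm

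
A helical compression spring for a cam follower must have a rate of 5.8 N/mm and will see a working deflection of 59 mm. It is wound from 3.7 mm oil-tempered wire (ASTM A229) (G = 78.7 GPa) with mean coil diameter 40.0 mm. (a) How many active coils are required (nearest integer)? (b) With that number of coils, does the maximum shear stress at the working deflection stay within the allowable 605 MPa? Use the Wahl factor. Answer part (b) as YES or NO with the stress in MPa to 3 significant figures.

(a) 5 coils; (b) NO, τ_max = 775 MPa

N_a = Gd⁴/(8D³k) = (78.7×10³)(3.7⁴)/(8·40.0³·5.8) = 4.967 → N_a = 5
Actual rate k = Gd⁴/(8D³·5) = 5.7616 N/mm
Working load F = kδ = 5.7616·59 = 339.93 N
C = 40.0/3.7 = 10.8108; K_W = (4C−1)/(4C−4)+0.615/C = 1.1333
τ_max = K_W·8FD/(πd³) = 1.1333·683.58 = 774.72 MPa
τ_max > 605 MPa → exceeds allowable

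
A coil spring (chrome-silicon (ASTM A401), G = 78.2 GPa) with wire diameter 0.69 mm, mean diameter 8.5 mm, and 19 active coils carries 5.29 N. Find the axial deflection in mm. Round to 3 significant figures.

k = Gd⁴/(8D³N_a) = (78.2×10³)(0.69⁴)/(8·8.5³·19) = 0.18989 N/mm
δ = F/k = 5.29 / 0.18989 = 27.858 mm

27.9 mm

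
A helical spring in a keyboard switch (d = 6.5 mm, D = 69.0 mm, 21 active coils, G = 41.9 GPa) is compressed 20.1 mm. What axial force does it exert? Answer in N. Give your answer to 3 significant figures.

27.2 N

k = Gd⁴/(8D³N_a) = (41.9×10³)(6.5⁴)/(8·69.0³·21) = 1.3552 N/mm
F = k·δ = 1.3552 × 20.1 = 27.24 N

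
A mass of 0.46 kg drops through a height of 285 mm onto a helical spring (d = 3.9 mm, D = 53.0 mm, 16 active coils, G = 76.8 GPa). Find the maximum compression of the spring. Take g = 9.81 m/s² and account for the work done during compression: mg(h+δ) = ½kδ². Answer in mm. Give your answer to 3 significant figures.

57.6 mm

k = Gd⁴/(8D³N_a) = (76.8×10³)(3.9⁴)/(8·53.0³·16) = 0.93236 N/mm
W = mg = 0.46 × 9.81 = 4.5126 N
½kδ² − Wδ − Wh = 0 → δ = (W + √(W² + 2kWh))/k
δ = (4.5126 + √(20.364 + 2398.19))/0.93236 = (4.5126 + 49.179)/0.93236 = 57.587 mm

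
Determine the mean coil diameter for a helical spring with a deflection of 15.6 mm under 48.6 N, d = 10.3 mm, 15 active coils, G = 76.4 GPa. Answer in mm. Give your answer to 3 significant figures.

132 mm

Required rate k = F/δ = 48.6/15.6 = 3.1154 N/mm
D = (Gd⁴/(8N_a·k))^(1/3) = (76.4×10³·10.3⁴/(8·15·3.1154))^(1/3)
  = (2.30011e+06)^(1/3) = 132.0028 mm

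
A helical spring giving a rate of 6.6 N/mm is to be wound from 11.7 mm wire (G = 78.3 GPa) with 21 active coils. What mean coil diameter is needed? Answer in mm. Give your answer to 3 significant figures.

110 mm

D = (Gd⁴/(8N_a·k))^(1/3) = (78.3×10³·11.7⁴/(8·21·6.6))^(1/3)
  = (1.32328e+06)^(1/3) = 109.7869 mm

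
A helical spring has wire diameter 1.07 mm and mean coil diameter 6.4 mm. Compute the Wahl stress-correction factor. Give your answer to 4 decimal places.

C = D/d = 6.4/1.07 = 5.9813
K_W = (4C−1)/(4C−4) + 0.615/C = 22.925/19.925 + 0.1028 = 1.2534

1.2534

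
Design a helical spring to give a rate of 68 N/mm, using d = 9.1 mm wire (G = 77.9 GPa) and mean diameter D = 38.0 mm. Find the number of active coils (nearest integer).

N_a = Gd⁴/(8D³k) = (77.9×10³ × 9.1⁴)/(8 × 38.0³ × 68)
    = 5.34199e+08 / 2.98504e+07 = 17.9 → 18 coils

18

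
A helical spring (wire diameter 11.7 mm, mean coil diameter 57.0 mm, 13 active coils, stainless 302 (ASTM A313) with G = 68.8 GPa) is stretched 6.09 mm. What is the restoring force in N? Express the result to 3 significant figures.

408 N

k = Gd⁴/(8D³N_a) = (68.8×10³)(11.7⁴)/(8·57.0³·13) = 66.938 N/mm
F = k·δ = 66.938 × 6.09 = 407.65 N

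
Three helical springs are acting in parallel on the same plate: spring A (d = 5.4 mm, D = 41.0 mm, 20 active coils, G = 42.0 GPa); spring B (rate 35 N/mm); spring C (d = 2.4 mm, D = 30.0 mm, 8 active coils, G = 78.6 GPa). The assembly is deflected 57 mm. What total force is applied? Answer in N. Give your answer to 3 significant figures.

k_A = Gd⁴/(8D³N_a) = (42.0×10³)(5.4⁴)/(8·41.0³·20) = 3.2386 N/mm
k_C = Gd⁴/(8D³N_a) = (78.6×10³)(2.4⁴)/(8·30.0³·8) = 1.5091 N/mm
Parallel: k_eq = 3.2386 + 35 + 1.5091 = 39.748 N/mm
F = k_eq·δ = 39.748·57 = 2265.6 N

2270 N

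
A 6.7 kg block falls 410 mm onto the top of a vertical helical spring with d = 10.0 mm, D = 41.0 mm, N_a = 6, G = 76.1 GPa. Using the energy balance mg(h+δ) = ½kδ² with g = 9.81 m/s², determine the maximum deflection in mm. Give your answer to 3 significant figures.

k = Gd⁴/(8D³N_a) = (76.1×10³)(10.0⁴)/(8·41.0³·6) = 230.03 N/mm
W = mg = 6.7 × 9.81 = 65.727 N
½kδ² − Wδ − Wh = 0 → δ = (W + √(W² + 2kWh))/k
δ = (65.727 + √(4320 + 1.23979e+07))/230.03 = (65.727 + 3521.7)/230.03 = 15.595 mm

15.6 mm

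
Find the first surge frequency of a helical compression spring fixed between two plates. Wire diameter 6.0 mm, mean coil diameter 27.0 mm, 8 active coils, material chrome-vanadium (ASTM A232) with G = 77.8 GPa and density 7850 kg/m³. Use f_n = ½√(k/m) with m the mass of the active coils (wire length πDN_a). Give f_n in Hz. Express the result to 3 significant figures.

k = Gd⁴/(8D³N_a) = (77.8×10³)(6.0⁴)/(8·27.0³·8) = 80.041 N/mm = 80041 N/m
Wire length L = πDN_a = π·27.0·8 = 678.58 mm
m = ρ·(πd²/4)·L = 7850 × 28.274×10⁻⁶ m² × 0.67858 m = 0.15061 kg
f_n = ½√(k/m) = 0.5·√(80041/0.15061) = 0.5·√(5.3143e+05) = 364.5 Hz

364 Hz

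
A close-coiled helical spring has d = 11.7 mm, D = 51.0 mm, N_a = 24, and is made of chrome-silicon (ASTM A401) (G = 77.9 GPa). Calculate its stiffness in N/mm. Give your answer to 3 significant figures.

k = Gd⁴/(8D³N_a) = (77.9×10³ × 11.7⁴) / (8 × 51.0³ × 24)
  = 1.45976e+09 / 2.5469e+07 = 57.315 N/mm

57.3 N/mm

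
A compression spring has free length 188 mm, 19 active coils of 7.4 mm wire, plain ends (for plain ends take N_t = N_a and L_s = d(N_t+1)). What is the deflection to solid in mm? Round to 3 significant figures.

40.0 mm

N_t = 19; L_s = 7.4·20 = 148 mm
δ_solid = L₀ − L_s = 188 − 148 = 40 mm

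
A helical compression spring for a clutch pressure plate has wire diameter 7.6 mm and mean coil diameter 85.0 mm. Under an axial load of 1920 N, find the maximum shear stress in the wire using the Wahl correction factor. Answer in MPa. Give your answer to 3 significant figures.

Spring index C = D/d = 85.0/7.6 = 11.1842
K_W = (4C−1)/(4C−4) + 0.615/C = 43.737/40.737 + 0.0550 = 1.1286
τ₀ = 8FD/(πd³) = 8·1920·85.0/(π·7.6³) = 1.3056e+06/1379.1 = 946.72 MPa
τ_max = K·τ₀ = 1.1286 × 946.72 = 1068.5 MPa

1070 MPa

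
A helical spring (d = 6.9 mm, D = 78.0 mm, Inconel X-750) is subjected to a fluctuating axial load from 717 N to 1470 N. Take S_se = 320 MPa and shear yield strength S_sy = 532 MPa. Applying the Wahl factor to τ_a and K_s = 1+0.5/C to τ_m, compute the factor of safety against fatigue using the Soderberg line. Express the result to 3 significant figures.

C = D/d = 78.0/6.9 = 11.3043; K_W = (4C−1)/(4C−4)+0.615/C = 1.1272; K_s = 1+0.5/C = 1.0442
F_a = (F_max−F_min)/2 = 376.5 N; F_m = (F_max+F_min)/2 = 1093.5 N
τ_a = K_W·8F_aD/(πd³) = 1.1272 × 227.64 = 256.6 MPa
τ_m = K_s·8F_mD/(πd³) = 1.0442 × 661.16 = 690.4 MPa
Soderberg: 1/n_f = τ_a/S_se + τ_m/S_sy = 256.6/320 + 690.4/532 = 0.80186 + 1.29775 = 2.0996
n_f = 1/2.0996 = 0.4763

0.476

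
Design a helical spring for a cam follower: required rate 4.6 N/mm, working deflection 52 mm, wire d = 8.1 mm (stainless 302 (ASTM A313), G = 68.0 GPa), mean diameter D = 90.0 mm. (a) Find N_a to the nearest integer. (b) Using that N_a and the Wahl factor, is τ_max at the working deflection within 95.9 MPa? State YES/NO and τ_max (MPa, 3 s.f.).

N_a = Gd⁴/(8D³k) = (68.0×10³)(8.1⁴)/(8·90.0³·4.6) = 10.91 → N_a = 11
Actual rate k = Gd⁴/(8D³·11) = 4.5629 N/mm
Working load F = kδ = 4.5629·52 = 237.27 N
C = 90.0/8.1 = 11.1111; K_W = (4C−1)/(4C−4)+0.615/C = 1.1295
τ_max = K_W·8FD/(πd³) = 1.1295·102.32 = 115.58 MPa
τ_max > 95.9 MPa → exceeds allowable

(a) 11 coils; (b) NO, τ_max = 116 MPa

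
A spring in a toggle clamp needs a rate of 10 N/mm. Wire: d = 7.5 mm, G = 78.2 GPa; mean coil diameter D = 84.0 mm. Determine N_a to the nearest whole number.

N_a = Gd⁴/(8D³k) = (78.2×10³ × 7.5⁴)/(8 × 84.0³ × 10)
    = 2.4743e+08 / 4.74163e+07 = 5.218 → 5 coils

5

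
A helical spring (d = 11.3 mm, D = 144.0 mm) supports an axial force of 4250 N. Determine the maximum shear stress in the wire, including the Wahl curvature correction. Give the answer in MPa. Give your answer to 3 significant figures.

Spring index C = D/d = 144.0/11.3 = 12.7434
K_W = (4C−1)/(4C−4) + 0.615/C = 49.973/46.973 + 0.0483 = 1.1121
τ₀ = 8FD/(πd³) = 8·4250·144.0/(π·11.3³) = 4.896e+06/4533 = 1080.1 MPa
τ_max = K·τ₀ = 1.1121 × 1080.1 = 1201.2 MPa

1200 MPa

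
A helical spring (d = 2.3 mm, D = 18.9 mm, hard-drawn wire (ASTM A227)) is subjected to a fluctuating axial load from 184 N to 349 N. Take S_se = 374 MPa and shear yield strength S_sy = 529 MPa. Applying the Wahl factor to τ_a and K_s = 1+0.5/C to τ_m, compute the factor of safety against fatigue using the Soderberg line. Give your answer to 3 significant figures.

C = D/d = 18.9/2.3 = 8.2174; K_W = (4C−1)/(4C−4)+0.615/C = 1.1788; K_s = 1+0.5/C = 1.0608
F_a = (F_max−F_min)/2 = 82.5 N; F_m = (F_max+F_min)/2 = 266.5 N
τ_a = K_W·8F_aD/(πd³) = 1.1788 × 326.34 = 384.68 MPa
τ_m = K_s·8F_mD/(πd³) = 1.0608 × 1054.2 = 1118.3 MPa
Soderberg: 1/n_f = τ_a/S_se + τ_m/S_sy = 384.68/374 + 1118.3/529 = 1.02855 + 2.11404 = 3.1426
n_f = 1/3.1426 = 0.3182

0.318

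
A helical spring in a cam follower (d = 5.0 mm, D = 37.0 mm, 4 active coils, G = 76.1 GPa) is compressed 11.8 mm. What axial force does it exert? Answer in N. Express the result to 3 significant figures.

346 N

k = Gd⁴/(8D³N_a) = (76.1×10³)(5.0⁴)/(8·37.0³·4) = 29.343 N/mm
F = k·δ = 29.343 × 11.8 = 346.25 N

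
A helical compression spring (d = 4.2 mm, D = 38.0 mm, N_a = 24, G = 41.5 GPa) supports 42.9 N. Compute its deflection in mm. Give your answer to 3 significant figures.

35.0 mm

k = Gd⁴/(8D³N_a) = (41.5×10³)(4.2⁴)/(8·38.0³·24) = 1.2257 N/mm
δ = F/k = 42.9 / 1.2257 = 35 mm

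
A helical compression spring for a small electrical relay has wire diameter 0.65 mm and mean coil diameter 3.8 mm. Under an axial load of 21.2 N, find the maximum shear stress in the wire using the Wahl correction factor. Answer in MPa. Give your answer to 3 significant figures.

941 MPa

Spring index C = D/d = 3.8/0.65 = 5.8462
K_W = (4C−1)/(4C−4) + 0.615/C = 22.385/19.385 + 0.1052 = 1.2600
τ₀ = 8FD/(πd³) = 8·21.2·3.8/(π·0.65³) = 644.48/0.86276 = 747 MPa
τ_max = K·τ₀ = 1.2600 × 747 = 941.19 MPa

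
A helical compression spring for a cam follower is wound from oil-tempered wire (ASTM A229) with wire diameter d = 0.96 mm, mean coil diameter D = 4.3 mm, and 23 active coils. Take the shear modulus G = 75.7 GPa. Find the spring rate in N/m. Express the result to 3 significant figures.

k = Gd⁴/(8D³N_a) = (75.7×10³ × 0.96⁴) / (8 × 4.3³ × 23)
  = 64295.5 / 14629.3 = 4.395 N/mm = 4395 N/m

4390 N/m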